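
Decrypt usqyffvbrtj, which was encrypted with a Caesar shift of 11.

u(20): 20−11=9 → j
s(18): 18−11=7 → h
q(16): 16−11=5 → f
y(24): 24−11=13 → n
f(5): 5−11=-6≡20 → u
f(5): 5−11=-6≡20 → u
v(21): 21−11=10 → k
b(1): 1−11=-10≡16 → q
r(17): 17−11=6 → g
t(19): 19−11=8 → i
j(9): 9−11=-2≡24 → y

jhfnuukqgiy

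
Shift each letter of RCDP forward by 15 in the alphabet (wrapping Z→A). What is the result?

GRSE

R(17): 17+15=32≡6 → G
C(2): 2+15=17 → R
D(3): 3+15=18 → S
P(15): 15+15=30≡4 → E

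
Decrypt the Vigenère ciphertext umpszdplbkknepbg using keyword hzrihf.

nnyksyimkcdixqky

Repeat the key across the ciphertext: hzrihfhzrihfhzri
u(20)−h(7): 13 → n
m(12)−z(25): -13≡13 → n
p(15)−r(17): -2≡24 → y
s(18)−i(8): 10 → k
z(25)−h(7): 18 → s
d(3)−f(5): -2≡24 → y
p(15)−h(7): 8 → i
l(11)−z(25): -14≡12 → m
b(1)−r(17): -16≡10 → k
k(10)−i(8): 2 → c
k(10)−h(7): 3 → d
n(13)−f(5): 8 → i
e(4)−h(7): -3≡23 → x
p(15)−z(25): -10≡16 → q
b(1)−r(17): -16≡10 → k
g(6)−i(8): -2≡24 → y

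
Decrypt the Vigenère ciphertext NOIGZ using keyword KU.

DUYMP

Repeat the key across the ciphertext: KUKUK
N(13)−K(10): 3 → D
O(14)−U(20): -6≡20 → U
I(8)−K(10): -2≡24 → Y
G(6)−U(20): -14≡12 → M
Z(25)−K(10): 15 → P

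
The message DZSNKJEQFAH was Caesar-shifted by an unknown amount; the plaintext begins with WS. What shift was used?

7

From the crib: D(3)−W(22)=-19≡7, so the shift is 7.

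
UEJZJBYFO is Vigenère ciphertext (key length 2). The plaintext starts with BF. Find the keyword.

TZ

Subtract each crib letter from the matching ciphertext letter (mod 26):
U(20)−B(1)=19 → T
E(4)−F(5)=-1≡25 → Z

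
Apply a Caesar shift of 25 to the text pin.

p(15): 15+25=40≡14 → o
i(8): 8+25=33≡7 → h
n(13): 13+25=38≡12 → m

ohm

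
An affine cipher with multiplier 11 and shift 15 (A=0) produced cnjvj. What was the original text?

noqkq

The inverse of 11 mod 26 is 19, since 11·19=209≡1. Apply D(y)=19·(y−15) mod 26:
c(2): 19·(2−15)=-247≡13 → n
n(13): 19·(13−15)=-38≡14 → o
j(9): 19·(9−15)=-114≡16 → q
v(21): 19·(21−15)=114≡10 → k
j(9): 19·(9−15)=-114≡16 → q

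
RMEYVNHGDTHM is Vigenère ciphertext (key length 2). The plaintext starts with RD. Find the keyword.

AJ

Subtract each crib letter from the matching ciphertext letter (mod 26):
R(17)−R(17)=0 → A
M(12)−D(3)=9 → J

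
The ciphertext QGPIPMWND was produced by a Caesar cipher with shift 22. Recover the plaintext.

Q(16): 16−22=-6≡20 → U
G(6): 6−22=-16≡10 → K
P(15): 15−22=-7≡19 → T
I(8): 8−22=-14≡12 → M
P(15): 15−22=-7≡19 → T
M(12): 12−22=-10≡16 → Q
W(22): 22−22=0 → A
N(13): 13−22=-9≡17 → R
D(3): 3−22=-19≡7 → H

UKTMTQARH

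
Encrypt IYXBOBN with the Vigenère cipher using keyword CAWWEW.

Repeat the key across the message: CAWWEWC
I(8)+C(2): 10 → K
Y(24)+A(0): 24 → Y
X(23)+W(22): 45≡19 → T
B(1)+W(22): 23 → X
O(14)+E(4): 18 → S
B(1)+W(22): 23 → X
N(13)+C(2): 15 → P

KYTXSXP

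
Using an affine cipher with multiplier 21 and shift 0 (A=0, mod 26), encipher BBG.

B(1): 21·1+0=21 → V
B(1): 21·1+0=21 → V
G(6): 21·6+0=126≡22 → W

VVW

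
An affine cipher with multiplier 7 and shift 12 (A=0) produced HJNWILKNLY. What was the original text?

DHPUSLWPLY

The inverse of 7 mod 26 is 15, since 7·15=105≡1. Apply D(y)=15·(y−12) mod 26:
H(7): 15·(7−12)=-75≡3 → D
J(9): 15·(9−12)=-45≡7 → H
N(13): 15·(13−12)=15 → P
W(22): 15·(22−12)=150≡20 → U
I(8): 15·(8−12)=-60≡18 → S
L(11): 15·(11−12)=-15≡11 → L
K(10): 15·(10−12)=-30≡22 → W
N(13): 15·(13−12)=15 → P
L(11): 15·(11−12)=-15≡11 → L
Y(24): 15·(24−12)=180≡24 → Y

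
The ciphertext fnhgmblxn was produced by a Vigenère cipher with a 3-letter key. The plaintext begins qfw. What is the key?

pil

Subtract each crib letter from the matching ciphertext letter (mod 26):
f(5)−q(16)=-11≡15 → p
n(13)−f(5)=8 → i
h(7)−w(22)=-15≡11 → l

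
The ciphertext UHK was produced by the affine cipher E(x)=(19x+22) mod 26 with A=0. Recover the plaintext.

ERY

The inverse of 19 mod 26 is 11, since 19·11=209≡1. Apply D(y)=11·(y−22) mod 26:
U(20): 11·(20−22)=-22≡4 → E
H(7): 11·(7−22)=-165≡17 → R
K(10): 11·(10−22)=-132≡24 → Y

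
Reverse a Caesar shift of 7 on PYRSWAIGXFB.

P(15): 15−7=8 → I
Y(24): 24−7=17 → R
R(17): 17−7=10 → K
S(18): 18−7=11 → L
W(22): 22−7=15 → P
A(0): 0−7=-7≡19 → T
I(8): 8−7=1 → B
G(6): 6−7=-1≡25 → Z
X(23): 23−7=16 → Q
F(5): 5−7=-2≡24 → Y
B(1): 1−7=-6≡20 → U

IRKLPTBZQYU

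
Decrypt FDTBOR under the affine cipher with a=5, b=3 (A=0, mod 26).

QAYKXI

The inverse of 5 mod 26 is 21, since 5·21=105≡1. Apply D(y)=21·(y−3) mod 26:
F(5): 21·(5−3)=42≡16 → Q
D(3): 21·(3−3)=0 → A
T(19): 21·(19−3)=336≡24 → Y
B(1): 21·(1−3)=-42≡10 → K
O(14): 21·(14−3)=231≡23 → X
R(17): 21·(17−3)=294≡8 → I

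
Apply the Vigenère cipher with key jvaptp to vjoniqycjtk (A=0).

Repeat the key across the message: jvaptpjvapt
v(21)+j(9): 30≡4 → e
j(9)+v(21): 30≡4 → e
o(14)+a(0): 14 → o
n(13)+p(15): 28≡2 → c
i(8)+t(19): 27≡1 → b
q(16)+p(15): 31≡5 → f
y(24)+j(9): 33≡7 → h
c(2)+v(21): 23 → x
j(9)+a(0): 9 → j
t(19)+p(15): 34≡8 → i
k(10)+t(19): 29≡3 → d

eeocbfhxjid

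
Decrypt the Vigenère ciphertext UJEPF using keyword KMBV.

KXDUV

Repeat the key across the ciphertext: KMBVK
U(20)−K(10): 10 → K
J(9)−M(12): -3≡23 → X
E(4)−B(1): 3 → D
P(15)−V(21): -6≡20 → U
F(5)−K(10): -5≡21 → V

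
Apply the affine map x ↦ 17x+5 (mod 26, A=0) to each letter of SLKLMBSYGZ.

ZKTKBWZXDO

S(18): 17·18+5=311≡25 → Z
L(11): 17·11+5=192≡10 → K
K(10): 17·10+5=175≡19 → T
L(11): 17·11+5=192≡10 → K
M(12): 17·12+5=209≡1 → B
B(1): 17·1+5=22 → W
S(18): 17·18+5=311≡25 → Z
Y(24): 17·24+5=413≡23 → X
G(6): 17·6+5=107≡3 → D
Z(25): 17·25+5=430≡14 → O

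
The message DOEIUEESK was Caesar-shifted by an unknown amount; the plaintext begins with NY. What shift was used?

From the crib: D(3)−N(13)=-10≡16, so the shift is 16.

16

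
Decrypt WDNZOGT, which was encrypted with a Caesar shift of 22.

W(22): 22−22=0 → A
D(3): 3−22=-19≡7 → H
N(13): 13−22=-9≡17 → R
Z(25): 25−22=3 → D
O(14): 14−22=-8≡18 → S
G(6): 6−22=-16≡10 → K
T(19): 19−22=-3≡23 → X

AHRDSKX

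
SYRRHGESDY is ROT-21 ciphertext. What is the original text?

XDWWMLJXID

S(18): 18−21=-3≡23 → X
Y(24): 24−21=3 → D
R(17): 17−21=-4≡22 → W
R(17): 17−21=-4≡22 → W
H(7): 7−21=-14≡12 → M
G(6): 6−21=-15≡11 → L
E(4): 4−21=-17≡9 → J
S(18): 18−21=-3≡23 → X
D(3): 3−21=-18≡8 → I
Y(24): 24−21=3 → D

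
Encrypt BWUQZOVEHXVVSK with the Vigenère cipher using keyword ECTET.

FYNUSSXXLQZXLO

Repeat the key across the message: ECTETECTETECTE
B(1)+E(4): 5 → F
W(22)+C(2): 24 → Y
U(20)+T(19): 39≡13 → N
Q(16)+E(4): 20 → U
Z(25)+T(19): 44≡18 → S
O(14)+E(4): 18 → S
V(21)+C(2): 23 → X
E(4)+T(19): 23 → X
H(7)+E(4): 11 → L
X(23)+T(19): 42≡16 → Q
V(21)+E(4): 25 → Z
V(21)+C(2): 23 → X
S(18)+T(19): 37≡11 → L
K(10)+E(4): 14 → O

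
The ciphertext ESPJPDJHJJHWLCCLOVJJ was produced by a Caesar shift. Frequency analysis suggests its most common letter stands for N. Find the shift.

The most frequent ciphertext letter is J (appears 6 times).
J is position 9; N is position 13.
Shift = -4≡22.

22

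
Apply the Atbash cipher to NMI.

MNR

N(13) → M(12)
M(12) → N(13)
I(8) → R(17)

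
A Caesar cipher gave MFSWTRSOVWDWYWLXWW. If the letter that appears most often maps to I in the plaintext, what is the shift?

14

The most frequent ciphertext letter is W (appears 6 times).
W is position 22; I is position 8.
Shift = 14.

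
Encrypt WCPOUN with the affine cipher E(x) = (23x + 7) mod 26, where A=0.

W(22): 23·22+7=513≡19 → T
C(2): 23·2+7=53≡1 → B
P(15): 23·15+7=352≡14 → O
O(14): 23·14+7=329≡17 → R
U(20): 23·20+7=467≡25 → Z
N(13): 23·13+7=306≡20 → U

TBORZU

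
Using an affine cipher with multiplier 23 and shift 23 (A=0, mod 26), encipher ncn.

krk

n(13): 23·13+23=322≡10 → k
c(2): 23·2+23=69≡17 → r
n(13): 23·13+23=322≡10 → k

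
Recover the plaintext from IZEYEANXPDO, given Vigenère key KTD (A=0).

Repeat the key across the ciphertext: KTDKTDKTDKT
I(8)−K(10): -2≡24 → Y
Z(25)−T(19): 6 → G
E(4)−D(3): 1 → B
Y(24)−K(10): 14 → O
E(4)−T(19): -15≡11 → L
A(0)−D(3): -3≡23 → X
N(13)−K(10): 3 → D
X(23)−T(19): 4 → E
P(15)−D(3): 12 → M
D(3)−K(10): -7≡19 → T
O(14)−T(19): -5≡21 → V

YGBOLXDEMTV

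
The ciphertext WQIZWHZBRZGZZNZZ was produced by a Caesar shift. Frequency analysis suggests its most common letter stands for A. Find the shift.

The most frequent ciphertext letter is Z (appears 7 times).
Z is position 25; A is position 0.
Shift = 25.

25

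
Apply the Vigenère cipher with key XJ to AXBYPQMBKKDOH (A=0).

XGYHMZJKHTAXE

Repeat the key across the message: XJXJXJXJXJXJX
A(0)+X(23): 23 → X
X(23)+J(9): 32≡6 → G
B(1)+X(23): 24 → Y
Y(24)+J(9): 33≡7 → H
P(15)+X(23): 38≡12 → M
Q(16)+J(9): 25 → Z
M(12)+X(23): 35≡9 → J
B(1)+J(9): 10 → K
K(10)+X(23): 33≡7 → H
K(10)+J(9): 19 → T
D(3)+X(23): 26≡0 → A
O(14)+J(9): 23 → X
H(7)+X(23): 30≡4 → E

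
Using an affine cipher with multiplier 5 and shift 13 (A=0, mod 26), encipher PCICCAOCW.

KXBXXNFXT

P(15): 5·15+13=88≡10 → K
C(2): 5·2+13=23 → X
I(8): 5·8+13=53≡1 → B
C(2): 5·2+13=23 → X
C(2): 5·2+13=23 → X
A(0): 5·0+13=13 → N
O(14): 5·14+13=83≡5 → F
C(2): 5·2+13=23 → X
W(22): 5·22+13=123≡19 → T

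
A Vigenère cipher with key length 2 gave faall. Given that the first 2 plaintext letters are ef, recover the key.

bv

Subtract each crib letter from the matching ciphertext letter (mod 26):
f(5)−e(4)=1 → b
a(0)−f(5)=-5≡21 → v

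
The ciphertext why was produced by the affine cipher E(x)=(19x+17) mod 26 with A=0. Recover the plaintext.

The inverse of 19 mod 26 is 11, since 19·11=209≡1. Apply D(y)=11·(y−17) mod 26:
w(22): 11·(22−17)=55≡3 → d
h(7): 11·(7−17)=-110≡20 → u
y(24): 11·(24−17)=77≡25 → z

duz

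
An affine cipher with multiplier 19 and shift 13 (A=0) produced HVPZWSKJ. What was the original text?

The inverse of 19 mod 26 is 11, since 19·11=209≡1. Apply D(y)=11·(y−13) mod 26:
H(7): 11·(7−13)=-66≡12 → M
V(21): 11·(21−13)=88≡10 → K
P(15): 11·(15−13)=22 → W
Z(25): 11·(25−13)=132≡2 → C
W(22): 11·(22−13)=99≡21 → V
S(18): 11·(18−13)=55≡3 → D
K(10): 11·(10−13)=-33≡19 → T
J(9): 11·(9−13)=-44≡8 → I

MKWCVDTI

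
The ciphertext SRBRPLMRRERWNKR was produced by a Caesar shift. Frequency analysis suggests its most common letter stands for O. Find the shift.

3

The most frequent ciphertext letter is R (appears 6 times).
R is position 17; O is position 14.
Shift = 3.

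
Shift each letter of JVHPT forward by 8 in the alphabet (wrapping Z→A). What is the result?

RDPXB

J(9): 9+8=17 → R
V(21): 21+8=29≡3 → D
H(7): 7+8=15 → P
P(15): 15+8=23 → X
T(19): 19+8=27≡1 → B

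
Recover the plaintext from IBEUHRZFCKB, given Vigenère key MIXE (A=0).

Repeat the key across the ciphertext: MIXEMIXEMIX
I(8)−M(12): -4≡22 → W
B(1)−I(8): -7≡19 → T
E(4)−X(23): -19≡7 → H
U(20)−E(4): 16 → Q
H(7)−M(12): -5≡21 → V
R(17)−I(8): 9 → J
Z(25)−X(23): 2 → C
F(5)−E(4): 1 → B
C(2)−M(12): -10≡16 → Q
K(10)−I(8): 2 → C
B(1)−X(23): -22≡4 → E

WTHQVJCBQCE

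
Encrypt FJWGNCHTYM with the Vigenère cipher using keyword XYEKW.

CHAQJZFXII

Repeat the key across the message: XYEKWXYEKW
F(5)+X(23): 28≡2 → C
J(9)+Y(24): 33≡7 → H
W(22)+E(4): 26≡0 → A
G(6)+K(10): 16 → Q
N(13)+W(22): 35≡9 → J
C(2)+X(23): 25 → Z
H(7)+Y(24): 31≡5 → F
T(19)+E(4): 23 → X
Y(24)+K(10): 34≡8 → I
M(12)+W(22): 34≡8 → I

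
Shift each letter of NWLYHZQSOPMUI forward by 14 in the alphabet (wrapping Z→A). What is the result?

BKZMVNEGCDAIW

N(13): 13+14=27≡1 → B
W(22): 22+14=36≡10 → K
L(11): 11+14=25 → Z
Y(24): 24+14=38≡12 → M
H(7): 7+14=21 → V
Z(25): 25+14=39≡13 → N
Q(16): 16+14=30≡4 → E
S(18): 18+14=32≡6 → G
O(14): 14+14=28≡2 → C
P(15): 15+14=29≡3 → D
M(12): 12+14=26≡0 → A
U(20): 20+14=34≡8 → I
I(8): 8+14=22 → W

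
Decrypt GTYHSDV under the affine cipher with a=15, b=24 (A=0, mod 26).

ERALKJF

The inverse of 15 mod 26 is 7, since 15·7=105≡1. Apply D(y)=7·(y−24) mod 26:
G(6): 7·(6−24)=-126≡4 → E
T(19): 7·(19−24)=-35≡17 → R
Y(24): 7·(24−24)=0 → A
H(7): 7·(7−24)=-119≡11 → L
S(18): 7·(18−24)=-42≡10 → K
D(3): 7·(3−24)=-147≡9 → J
V(21): 7·(21−24)=-21≡5 → F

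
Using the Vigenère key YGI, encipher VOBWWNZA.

Repeat the key across the message: YGIYGIYG
V(21)+Y(24): 45≡19 → T
O(14)+G(6): 20 → U
B(1)+I(8): 9 → J
W(22)+Y(24): 46≡20 → U
W(22)+G(6): 28≡2 → C
N(13)+I(8): 21 → V
Z(25)+Y(24): 49≡23 → X
A(0)+G(6): 6 → G

TUJUCVXG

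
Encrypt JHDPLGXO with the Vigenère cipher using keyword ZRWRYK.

Repeat the key across the message: ZRWRYKZR
J(9)+Z(25): 34≡8 → I
H(7)+R(17): 24 → Y
D(3)+W(22): 25 → Z
P(15)+R(17): 32≡6 → G
L(11)+Y(24): 35≡9 → J
G(6)+K(10): 16 → Q
X(23)+Z(25): 48≡22 → W
O(14)+R(17): 31≡5 → F

IYZGJQWF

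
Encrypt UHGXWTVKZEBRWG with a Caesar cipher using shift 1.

VIHYXUWLAFCSXH

U(20): 20+1=21 → V
H(7): 7+1=8 → I
G(6): 6+1=7 → H
X(23): 23+1=24 → Y
W(22): 22+1=23 → X
T(19): 19+1=20 → U
V(21): 21+1=22 → W
K(10): 10+1=11 → L
Z(25): 25+1=26≡0 → A
E(4): 4+1=5 → F
B(1): 1+1=2 → C
R(17): 17+1=18 → S
W(22): 22+1=23 → X
G(6): 6+1=7 → H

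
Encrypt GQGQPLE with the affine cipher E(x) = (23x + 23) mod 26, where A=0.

G(6): 23·6+23=161≡5 → F
Q(16): 23·16+23=391≡1 → B
G(6): 23·6+23=161≡5 → F
Q(16): 23·16+23=391≡1 → B
P(15): 23·15+23=368≡4 → E
L(11): 23·11+23=276≡16 → Q
E(4): 23·4+23=115≡11 → L

FBFBEQL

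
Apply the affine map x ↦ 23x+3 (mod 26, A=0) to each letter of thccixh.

t(19): 23·19+3=440≡24 → y
h(7): 23·7+3=164≡8 → i
c(2): 23·2+3=49≡23 → x
c(2): 23·2+3=49≡23 → x
i(8): 23·8+3=187≡5 → f
x(23): 23·23+3=532≡12 → m
h(7): 23·7+3=164≡8 → i

yixxfmi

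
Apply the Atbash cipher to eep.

vvk

e(4) → v(21)
e(4) → v(21)
p(15) → k(10)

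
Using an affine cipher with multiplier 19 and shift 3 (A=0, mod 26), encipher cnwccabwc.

c(2): 19·2+3=41≡15 → p
n(13): 19·13+3=250≡16 → q
w(22): 19·22+3=421≡5 → f
c(2): 19·2+3=41≡15 → p
c(2): 19·2+3=41≡15 → p
a(0): 19·0+3=3 → d
b(1): 19·1+3=22 → w
w(22): 19·22+3=421≡5 → f
c(2): 19·2+3=41≡15 → p

pqfppdwfp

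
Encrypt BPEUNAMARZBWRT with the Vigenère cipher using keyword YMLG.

Repeat the key across the message: YMLGYMLGYMLGYM
B(1)+Y(24): 25 → Z
P(15)+M(12): 27≡1 → B
E(4)+L(11): 15 → P
U(20)+G(6): 26≡0 → A
N(13)+Y(24): 37≡11 → L
A(0)+M(12): 12 → M
M(12)+L(11): 23 → X
A(0)+G(6): 6 → G
R(17)+Y(24): 41≡15 → P
Z(25)+M(12): 37≡11 → L
B(1)+L(11): 12 → M
W(22)+G(6): 28≡2 → C
R(17)+Y(24): 41≡15 → P
T(19)+M(12): 31≡5 → F

ZBPALMXGPLMCPF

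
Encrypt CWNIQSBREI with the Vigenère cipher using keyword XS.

Repeat the key across the message: XSXSXSXSXS
C(2)+X(23): 25 → Z
W(22)+S(18): 40≡14 → O
N(13)+X(23): 36≡10 → K
I(8)+S(18): 26≡0 → A
Q(16)+X(23): 39≡13 → N
S(18)+S(18): 36≡10 → K
B(1)+X(23): 24 → Y
R(17)+S(18): 35≡9 → J
E(4)+X(23): 27≡1 → B
I(8)+S(18): 26≡0 → A

ZOKANKYJBA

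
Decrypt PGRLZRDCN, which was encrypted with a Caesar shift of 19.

WNYSGYKJU

P(15): 15−19=-4≡22 → W
G(6): 6−19=-13≡13 → N
R(17): 17−19=-2≡24 → Y
L(11): 11−19=-8≡18 → S
Z(25): 25−19=6 → G
R(17): 17−19=-2≡24 → Y
D(3): 3−19=-16≡10 → K
C(2): 2−19=-17≡9 → J
N(13): 13−19=-6≡20 → U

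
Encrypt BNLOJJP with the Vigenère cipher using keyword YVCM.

Repeat the key across the message: YVCMYVC
B(1)+Y(24): 25 → Z
N(13)+V(21): 34≡8 → I
L(11)+C(2): 13 → N
O(14)+M(12): 26≡0 → A
J(9)+Y(24): 33≡7 → H
J(9)+V(21): 30≡4 → E
P(15)+C(2): 17 → R

ZINAHER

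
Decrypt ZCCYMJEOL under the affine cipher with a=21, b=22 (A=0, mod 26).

The inverse of 21 mod 26 is 5, since 21·5=105≡1. Apply D(y)=5·(y−22) mod 26:
Z(25): 5·(25−22)=15 → P
C(2): 5·(2−22)=-100≡4 → E
C(2): 5·(2−22)=-100≡4 → E
Y(24): 5·(24−22)=10 → K
M(12): 5·(12−22)=-50≡2 → C
J(9): 5·(9−22)=-65≡13 → N
E(4): 5·(4−22)=-90≡14 → O
O(14): 5·(14−22)=-40≡12 → M
L(11): 5·(11−22)=-55≡23 → X

PEEKCNOMX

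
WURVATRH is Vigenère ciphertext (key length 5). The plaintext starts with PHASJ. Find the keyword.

HNRDR

Subtract each crib letter from the matching ciphertext letter (mod 26):
W(22)−P(15)=7 → H
U(20)−H(7)=13 → N
R(17)−A(0)=17 → R
V(21)−S(18)=3 → D
A(0)−J(9)=-9≡17 → R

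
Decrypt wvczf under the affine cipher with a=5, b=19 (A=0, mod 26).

The inverse of 5 mod 26 is 21, since 5·21=105≡1. Apply D(y)=21·(y−19) mod 26:
w(22): 21·(22−19)=63≡11 → l
v(21): 21·(21−19)=42≡16 → q
c(2): 21·(2−19)=-357≡7 → h
z(25): 21·(25−19)=126≡22 → w
f(5): 21·(5−19)=-294≡18 → s

lqhws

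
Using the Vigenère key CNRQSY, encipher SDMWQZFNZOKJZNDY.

Repeat the key across the message: CNRQSYCNRQSYCNRQ
S(18)+C(2): 20 → U
D(3)+N(13): 16 → Q
M(12)+R(17): 29≡3 → D
W(22)+Q(16): 38≡12 → M
Q(16)+S(18): 34≡8 → I
Z(25)+Y(24): 49≡23 → X
F(5)+C(2): 7 → H
N(13)+N(13): 26≡0 → A
Z(25)+R(17): 42≡16 → Q
O(14)+Q(16): 30≡4 → E
K(10)+S(18): 28≡2 → C
J(9)+Y(24): 33≡7 → H
Z(25)+C(2): 27≡1 → B
N(13)+N(13): 26≡0 → A
D(3)+R(17): 20 → U
Y(24)+Q(16): 40≡14 → O

UQDMIXHAQECHBAUO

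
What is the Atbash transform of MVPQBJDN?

NEKJYQWM

M(12) → N(13)
V(21) → E(4)
P(15) → K(10)
Q(16) → J(9)
B(1) → Y(24)
J(9) → Q(16)
D(3) → W(22)
N(13) → M(12)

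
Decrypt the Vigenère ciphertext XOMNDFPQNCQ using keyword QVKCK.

HTCLTPUGLSA

Repeat the key across the ciphertext: QVKCKQVKCKQ
X(23)−Q(16): 7 → H
O(14)−V(21): -7≡19 → T
M(12)−K(10): 2 → C
N(13)−C(2): 11 → L
D(3)−K(10): -7≡19 → T
F(5)−Q(16): -11≡15 → P
P(15)−V(21): -6≡20 → U
Q(16)−K(10): 6 → G
N(13)−C(2): 11 → L
C(2)−K(10): -8≡18 → S
Q(16)−Q(16): 0 → A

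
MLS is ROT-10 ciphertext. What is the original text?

CBI

M(12): 12−10=2 → C
L(11): 11−10=1 → B
S(18): 18−10=8 → I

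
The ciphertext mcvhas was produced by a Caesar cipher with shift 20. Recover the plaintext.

sibngy

m(12): 12−20=-8≡18 → s
c(2): 2−20=-18≡8 → i
v(21): 21−20=1 → b
h(7): 7−20=-13≡13 → n
a(0): 0−20=-20≡6 → g
s(18): 18−20=-2≡24 → y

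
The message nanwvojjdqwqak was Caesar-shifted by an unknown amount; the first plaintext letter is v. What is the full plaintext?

From the crib: n(13)−v(21)=-8≡18, so the shift is 18.
Subtract 18 from each ciphertext letter:
n(13): 13−18=-5≡21 → v
a(0): 0−18=-18≡8 → i
n(13): 13−18=-5≡21 → v
w(22): 22−18=4 → e
v(21): 21−18=3 → d
o(14): 14−18=-4≡22 → w
j(9): 9−18=-9≡17 → r
j(9): 9−18=-9≡17 → r
d(3): 3−18=-15≡11 → l
q(16): 16−18=-2≡24 → y
w(22): 22−18=4 → e
q(16): 16−18=-2≡24 → y
a(0): 0−18=-18≡8 → i
k(10): 10−18=-8≡18 → s

vivedwrrlyeyis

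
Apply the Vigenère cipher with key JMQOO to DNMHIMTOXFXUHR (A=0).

Repeat the key across the message: JMQOOJMQOOJMQO
D(3)+J(9): 12 → M
N(13)+M(12): 25 → Z
M(12)+Q(16): 28≡2 → C
H(7)+O(14): 21 → V
I(8)+O(14): 22 → W
M(12)+J(9): 21 → V
T(19)+M(12): 31≡5 → F
O(14)+Q(16): 30≡4 → E
X(23)+O(14): 37≡11 → L
F(5)+O(14): 19 → T
X(23)+J(9): 32≡6 → G
U(20)+M(12): 32≡6 → G
H(7)+Q(16): 23 → X
R(17)+O(14): 31≡5 → F

MZCVWVFELTGGXF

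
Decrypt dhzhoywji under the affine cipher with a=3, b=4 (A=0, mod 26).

The inverse of 3 mod 26 is 9, since 3·9=27≡1. Apply D(y)=9·(y−4) mod 26:
d(3): 9·(3−4)=-9≡17 → r
h(7): 9·(7−4)=27≡1 → b
z(25): 9·(25−4)=189≡7 → h
h(7): 9·(7−4)=27≡1 → b
o(14): 9·(14−4)=90≡12 → m
y(24): 9·(24−4)=180≡24 → y
w(22): 9·(22−4)=162≡6 → g
j(9): 9·(9−4)=45≡19 → t
i(8): 9·(8−4)=36≡10 → k

rbhbmygtk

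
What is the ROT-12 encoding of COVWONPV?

OAHIAZBH

C(2): 2+12=14 → O
O(14): 14+12=26≡0 → A
V(21): 21+12=33≡7 → H
W(22): 22+12=34≡8 → I
O(14): 14+12=26≡0 → A
N(13): 13+12=25 → Z
P(15): 15+12=27≡1 → B
V(21): 21+12=33≡7 → H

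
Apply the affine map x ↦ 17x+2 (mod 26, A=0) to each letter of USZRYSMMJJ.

EWLFUWYYZZ

U(20): 17·20+2=342≡4 → E
S(18): 17·18+2=308≡22 → W
Z(25): 17·25+2=427≡11 → L
R(17): 17·17+2=291≡5 → F
Y(24): 17·24+2=410≡20 → U
S(18): 17·18+2=308≡22 → W
M(12): 17·12+2=206≡24 → Y
M(12): 17·12+2=206≡24 → Y
J(9): 17·9+2=155≡25 → Z
J(9): 17·9+2=155≡25 → Z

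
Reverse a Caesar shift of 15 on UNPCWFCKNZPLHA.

FYANHQNVYKAWSL

U(20): 20−15=5 → F
N(13): 13−15=-2≡24 → Y
P(15): 15−15=0 → A
C(2): 2−15=-13≡13 → N
W(22): 22−15=7 → H
F(5): 5−15=-10≡16 → Q
C(2): 2−15=-13≡13 → N
K(10): 10−15=-5≡21 → V
N(13): 13−15=-2≡24 → Y
Z(25): 25−15=10 → K
P(15): 15−15=0 → A
L(11): 11−15=-4≡22 → W
H(7): 7−15=-8≡18 → S
A(0): 0−15=-15≡11 → L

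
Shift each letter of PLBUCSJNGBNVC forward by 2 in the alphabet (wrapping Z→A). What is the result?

P(15): 15+2=17 → R
L(11): 11+2=13 → N
B(1): 1+2=3 → D
U(20): 20+2=22 → W
C(2): 2+2=4 → E
S(18): 18+2=20 → U
J(9): 9+2=11 → L
N(13): 13+2=15 → P
G(6): 6+2=8 → I
B(1): 1+2=3 → D
N(13): 13+2=15 → P
V(21): 21+2=23 → X
C(2): 2+2=4 → E

RNDWEULPIDPXE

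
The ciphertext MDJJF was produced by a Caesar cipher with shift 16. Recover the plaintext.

WNTTP

M(12): 12−16=-4≡22 → W
D(3): 3−16=-13≡13 → N
J(9): 9−16=-7≡19 → T
J(9): 9−16=-7≡19 → T
F(5): 5−16=-11≡15 → P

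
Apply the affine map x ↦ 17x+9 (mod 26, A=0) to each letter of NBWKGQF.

WATXHVQ

N(13): 17·13+9=230≡22 → W
B(1): 17·1+9=26≡0 → A
W(22): 17·22+9=383≡19 → T
K(10): 17·10+9=179≡23 → X
G(6): 17·6+9=111≡7 → H
Q(16): 17·16+9=281≡21 → V
F(5): 17·5+9=94≡16 → Q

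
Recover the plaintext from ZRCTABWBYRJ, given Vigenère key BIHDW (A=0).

YJVQEAOUVVI

Repeat the key across the ciphertext: BIHDWBIHDWB
Z(25)−B(1): 24 → Y
R(17)−I(8): 9 → J
C(2)−H(7): -5≡21 → V
T(19)−D(3): 16 → Q
A(0)−W(22): -22≡4 → E
B(1)−B(1): 0 → A
W(22)−I(8): 14 → O
B(1)−H(7): -6≡20 → U
Y(24)−D(3): 21 → V
R(17)−W(22): -5≡21 → V
J(9)−B(1): 8 → I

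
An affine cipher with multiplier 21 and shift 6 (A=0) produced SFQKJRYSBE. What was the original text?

IVYUPDMIBQ

The inverse of 21 mod 26 is 5, since 21·5=105≡1. Apply D(y)=5·(y−6) mod 26:
S(18): 5·(18−6)=60≡8 → I
F(5): 5·(5−6)=-5≡21 → V
Q(16): 5·(16−6)=50≡24 → Y
K(10): 5·(10−6)=20 → U
J(9): 5·(9−6)=15 → P
R(17): 5·(17−6)=55≡3 → D
Y(24): 5·(24−6)=90≡12 → M
S(18): 5·(18−6)=60≡8 → I
B(1): 5·(1−6)=-25≡1 → B
E(4): 5·(4−6)=-10≡16 → Q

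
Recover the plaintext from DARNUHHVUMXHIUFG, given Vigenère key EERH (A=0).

ZWAGQDQOQIGAEQOZ

Repeat the key across the ciphertext: EERHEERHEERHEERH
D(3)−E(4): -1≡25 → Z
A(0)−E(4): -4≡22 → W
R(17)−R(17): 0 → A
N(13)−H(7): 6 → G
U(20)−E(4): 16 → Q
H(7)−E(4): 3 → D
H(7)−R(17): -10≡16 → Q
V(21)−H(7): 14 → O
U(20)−E(4): 16 → Q
M(12)−E(4): 8 → I
X(23)−R(17): 6 → G
H(7)−H(7): 0 → A
I(8)−E(4): 4 → E
U(20)−E(4): 16 → Q
F(5)−R(17): -12≡14 → O
G(6)−H(7): -1≡25 → Z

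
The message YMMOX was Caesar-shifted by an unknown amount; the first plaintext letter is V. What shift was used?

From the crib: Y(24)−V(21)=3, so the shift is 3.

3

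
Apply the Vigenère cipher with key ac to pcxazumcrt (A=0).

Repeat the key across the message: acacacacac
p(15)+a(0): 15 → p
c(2)+c(2): 4 → e
x(23)+a(0): 23 → x
a(0)+c(2): 2 → c
z(25)+a(0): 25 → z
u(20)+c(2): 22 → w
m(12)+a(0): 12 → m
c(2)+c(2): 4 → e
r(17)+a(0): 17 → r
t(19)+c(2): 21 → v

pexczwmerv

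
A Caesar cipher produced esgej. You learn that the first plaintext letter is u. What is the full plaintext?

From the crib: e(4)−u(20)=-16≡10, so the shift is 10.
Subtract 10 from each ciphertext letter:
e(4): 4−10=-6≡20 → u
s(18): 18−10=8 → i
g(6): 6−10=-4≡22 → w
e(4): 4−10=-6≡20 → u
j(9): 9−10=-1≡25 → z

uiwuz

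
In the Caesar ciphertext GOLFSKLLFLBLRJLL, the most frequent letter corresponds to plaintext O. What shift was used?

The most frequent ciphertext letter is L (appears 7 times).
L is position 11; O is position 14.
Shift = -3≡23.

23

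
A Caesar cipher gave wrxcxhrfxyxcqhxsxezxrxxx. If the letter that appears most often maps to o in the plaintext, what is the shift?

The most frequent ciphertext letter is x (appears 10 times).
x is position 23; o is position 14.
Shift = 9.

9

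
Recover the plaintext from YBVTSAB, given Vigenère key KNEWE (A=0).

Repeat the key across the ciphertext: KNEWEKN
Y(24)−K(10): 14 → O
B(1)−N(13): -12≡14 → O
V(21)−E(4): 17 → R
T(19)−W(22): -3≡23 → X
S(18)−E(4): 14 → O
A(0)−K(10): -10≡16 → Q
B(1)−N(13): -12≡14 → O

OORXOQO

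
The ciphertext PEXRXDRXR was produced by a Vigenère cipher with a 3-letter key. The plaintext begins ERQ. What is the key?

Subtract each crib letter from the matching ciphertext letter (mod 26):
P(15)−E(4)=11 → L
E(4)−R(17)=-13≡13 → N
X(23)−Q(16)=7 → H

LNH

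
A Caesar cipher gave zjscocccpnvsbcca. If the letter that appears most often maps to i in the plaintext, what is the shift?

20

The most frequent ciphertext letter is c (appears 6 times).
c is position 2; i is position 8.
Shift = -6≡20.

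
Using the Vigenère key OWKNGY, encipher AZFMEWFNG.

Repeat the key across the message: OWKNGYOWK
A(0)+O(14): 14 → O
Z(25)+W(22): 47≡21 → V
F(5)+K(10): 15 → P
M(12)+N(13): 25 → Z
E(4)+G(6): 10 → K
W(22)+Y(24): 46≡20 → U
F(5)+O(14): 19 → T
N(13)+W(22): 35≡9 → J
G(6)+K(10): 16 → Q

OVPZKUTJQ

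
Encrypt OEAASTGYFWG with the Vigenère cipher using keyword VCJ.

Repeat the key across the message: VCJVCJVCJVC
O(14)+V(21): 35≡9 → J
E(4)+C(2): 6 → G
A(0)+J(9): 9 → J
A(0)+V(21): 21 → V
S(18)+C(2): 20 → U
T(19)+J(9): 28≡2 → C
G(6)+V(21): 27≡1 → B
Y(24)+C(2): 26≡0 → A
F(5)+J(9): 14 → O
W(22)+V(21): 43≡17 → R
G(6)+C(2): 8 → I

JGJVUCBAORI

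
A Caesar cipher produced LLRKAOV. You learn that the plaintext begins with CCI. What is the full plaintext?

CCIBRFM

From the crib: L(11)−C(2)=9, so the shift is 9.
Subtract 9 from each ciphertext letter:
L(11): 11−9=2 → C
L(11): 11−9=2 → C
R(17): 17−9=8 → I
K(10): 10−9=1 → B
A(0): 0−9=-9≡17 → R
O(14): 14−9=5 → F
V(21): 21−9=12 → M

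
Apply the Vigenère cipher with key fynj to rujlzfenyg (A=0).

wswuedrwde

Repeat the key across the message: fynjfynjfy
r(17)+f(5): 22 → w
u(20)+y(24): 44≡18 → s
j(9)+n(13): 22 → w
l(11)+j(9): 20 → u
z(25)+f(5): 30≡4 → e
f(5)+y(24): 29≡3 → d
e(4)+n(13): 17 → r
n(13)+j(9): 22 → w
y(24)+f(5): 29≡3 → d
g(6)+y(24): 30≡4 → e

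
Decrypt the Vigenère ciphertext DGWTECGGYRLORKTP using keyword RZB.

MHVCFBPHXAMNALSY

Repeat the key across the ciphertext: RZBRZBRZBRZBRZBR
D(3)−R(17): -14≡12 → M
G(6)−Z(25): -19≡7 → H
W(22)−B(1): 21 → V
T(19)−R(17): 2 → C
E(4)−Z(25): -21≡5 → F
C(2)−B(1): 1 → B
G(6)−R(17): -11≡15 → P
G(6)−Z(25): -19≡7 → H
Y(24)−B(1): 23 → X
R(17)−R(17): 0 → A
L(11)−Z(25): -14≡12 → M
O(14)−B(1): 13 → N
R(17)−R(17): 0 → A
K(10)−Z(25): -15≡11 → L
T(19)−B(1): 18 → S
P(15)−R(17): -2≡24 → Y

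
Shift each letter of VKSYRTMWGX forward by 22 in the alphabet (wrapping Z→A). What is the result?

RGOUNPISCT

V(21): 21+22=43≡17 → R
K(10): 10+22=32≡6 → G
S(18): 18+22=40≡14 → O
Y(24): 24+22=46≡20 → U
R(17): 17+22=39≡13 → N
T(19): 19+22=41≡15 → P
M(12): 12+22=34≡8 → I
W(22): 22+22=44≡18 → S
G(6): 6+22=28≡2 → C
X(23): 23+22=45≡19 → T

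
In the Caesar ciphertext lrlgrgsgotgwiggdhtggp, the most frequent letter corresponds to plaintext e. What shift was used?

2

The most frequent ciphertext letter is g (appears 8 times).
g is position 6; e is position 4.
Shift = 2.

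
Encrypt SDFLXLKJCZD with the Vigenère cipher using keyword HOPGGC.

ZRURDNRXRFJ

Repeat the key across the message: HOPGGCHOPGG
S(18)+H(7): 25 → Z
D(3)+O(14): 17 → R
F(5)+P(15): 20 → U
L(11)+G(6): 17 → R
X(23)+G(6): 29≡3 → D
L(11)+C(2): 13 → N
K(10)+H(7): 17 → R
J(9)+O(14): 23 → X
C(2)+P(15): 17 → R
Z(25)+G(6): 31≡5 → F
D(3)+G(6): 9 → J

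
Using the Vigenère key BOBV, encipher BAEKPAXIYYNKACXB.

Repeat the key across the message: BOBVBOBVBOBVBOBV
B(1)+B(1): 2 → C
A(0)+O(14): 14 → O
E(4)+B(1): 5 → F
K(10)+V(21): 31≡5 → F
P(15)+B(1): 16 → Q
A(0)+O(14): 14 → O
X(23)+B(1): 24 → Y
I(8)+V(21): 29≡3 → D
Y(24)+B(1): 25 → Z
Y(24)+O(14): 38≡12 → M
N(13)+B(1): 14 → O
K(10)+V(21): 31≡5 → F
A(0)+B(1): 1 → B
C(2)+O(14): 16 → Q
X(23)+B(1): 24 → Y
B(1)+V(21): 22 → W

COFFQOYDZMOFBQYW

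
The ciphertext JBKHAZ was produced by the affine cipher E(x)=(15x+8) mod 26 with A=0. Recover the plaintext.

The inverse of 15 mod 26 is 7, since 15·7=105≡1. Apply D(y)=7·(y−8) mod 26:
J(9): 7·(9−8)=7 → H
B(1): 7·(1−8)=-49≡3 → D
K(10): 7·(10−8)=14 → O
H(7): 7·(7−8)=-7≡19 → T
A(0): 7·(0−8)=-56≡22 → W
Z(25): 7·(25−8)=119≡15 → P

HDOTWP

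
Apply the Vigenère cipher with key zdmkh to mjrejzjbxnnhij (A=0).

lmdoqymnhumkut

Repeat the key across the message: zdmkhzdmkhzdmk
m(12)+z(25): 37≡11 → l
j(9)+d(3): 12 → m
r(17)+m(12): 29≡3 → d
e(4)+k(10): 14 → o
j(9)+h(7): 16 → q
z(25)+z(25): 50≡24 → y
j(9)+d(3): 12 → m
b(1)+m(12): 13 → n
x(23)+k(10): 33≡7 → h
n(13)+h(7): 20 → u
n(13)+z(25): 38≡12 → m
h(7)+d(3): 10 → k
i(8)+m(12): 20 → u
j(9)+k(10): 19 → t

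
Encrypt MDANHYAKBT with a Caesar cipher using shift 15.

BSPCWNPZQI

M(12): 12+15=27≡1 → B
D(3): 3+15=18 → S
A(0): 0+15=15 → P
N(13): 13+15=28≡2 → C
H(7): 7+15=22 → W
Y(24): 24+15=39≡13 → N
A(0): 0+15=15 → P
K(10): 10+15=25 → Z
B(1): 1+15=16 → Q
T(19): 19+15=34≡8 → I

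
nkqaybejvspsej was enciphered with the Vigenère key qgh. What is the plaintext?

xejksuodocjlod

Repeat the key across the ciphertext: qghqghqghqghqg
n(13)−q(16): -3≡23 → x
k(10)−g(6): 4 → e
q(16)−h(7): 9 → j
a(0)−q(16): -16≡10 → k
y(24)−g(6): 18 → s
b(1)−h(7): -6≡20 → u
e(4)−q(16): -12≡14 → o
j(9)−g(6): 3 → d
v(21)−h(7): 14 → o
s(18)−q(16): 2 → c
p(15)−g(6): 9 → j
s(18)−h(7): 11 → l
e(4)−q(16): -12≡14 → o
j(9)−g(6): 3 → d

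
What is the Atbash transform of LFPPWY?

L(11) → O(14)
F(5) → U(20)
P(15) → K(10)
P(15) → K(10)
W(22) → D(3)
Y(24) → B(1)

OUKKDB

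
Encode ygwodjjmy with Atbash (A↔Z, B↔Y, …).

y(24) → b(1)
g(6) → t(19)
w(22) → d(3)
o(14) → l(11)
d(3) → w(22)
j(9) → q(16)
j(9) → q(16)
m(12) → n(13)
y(24) → b(1)

btdlwqqnb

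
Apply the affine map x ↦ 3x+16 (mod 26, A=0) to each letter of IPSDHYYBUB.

OJSZLKKTYT

I(8): 3·8+16=40≡14 → O
P(15): 3·15+16=61≡9 → J
S(18): 3·18+16=70≡18 → S
D(3): 3·3+16=25 → Z
H(7): 3·7+16=37≡11 → L
Y(24): 3·24+16=88≡10 → K
Y(24): 3·24+16=88≡10 → K
B(1): 3·1+16=19 → T
U(20): 3·20+16=76≡24 → Y
B(1): 3·1+16=19 → T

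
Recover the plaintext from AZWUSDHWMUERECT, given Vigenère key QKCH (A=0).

KPUNCTFPWKCKOSR

Repeat the key across the ciphertext: QKCHQKCHQKCHQKC
A(0)−Q(16): -16≡10 → K
Z(25)−K(10): 15 → P
W(22)−C(2): 20 → U
U(20)−H(7): 13 → N
S(18)−Q(16): 2 → C
D(3)−K(10): -7≡19 → T
H(7)−C(2): 5 → F
W(22)−H(7): 15 → P
M(12)−Q(16): -4≡22 → W
U(20)−K(10): 10 → K
E(4)−C(2): 2 → C
R(17)−H(7): 10 → K
E(4)−Q(16): -12≡14 → O
C(2)−K(10): -8≡18 → S
T(19)−C(2): 17 → R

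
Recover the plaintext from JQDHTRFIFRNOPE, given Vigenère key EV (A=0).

FVZMPWBNBWJTLJ

Repeat the key across the ciphertext: EVEVEVEVEVEVEV
J(9)−E(4): 5 → F
Q(16)−V(21): -5≡21 → V
D(3)−E(4): -1≡25 → Z
H(7)−V(21): -14≡12 → M
T(19)−E(4): 15 → P
R(17)−V(21): -4≡22 → W
F(5)−E(4): 1 → B
I(8)−V(21): -13≡13 → N
F(5)−E(4): 1 → B
R(17)−V(21): -4≡22 → W
N(13)−E(4): 9 → J
O(14)−V(21): -7≡19 → T
P(15)−E(4): 11 → L
E(4)−V(21): -17≡9 → J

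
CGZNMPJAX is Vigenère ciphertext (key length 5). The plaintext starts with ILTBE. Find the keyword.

UVGMI

Subtract each crib letter from the matching ciphertext letter (mod 26):
C(2)−I(8)=-6≡20 → U
G(6)−L(11)=-5≡21 → V
Z(25)−T(19)=6 → G
N(13)−B(1)=12 → M
M(12)−E(4)=8 → I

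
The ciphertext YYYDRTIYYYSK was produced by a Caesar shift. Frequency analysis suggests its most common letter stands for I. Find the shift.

16

The most frequent ciphertext letter is Y (appears 6 times).
Y is position 24; I is position 8.
Shift = 16.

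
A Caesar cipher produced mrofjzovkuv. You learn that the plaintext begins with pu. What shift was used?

23

From the crib: m(12)−p(15)=-3≡23, so the shift is 23.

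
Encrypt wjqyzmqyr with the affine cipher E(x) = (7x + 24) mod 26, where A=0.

wjgkregkn

w(22): 7·22+24=178≡22 → w
j(9): 7·9+24=87≡9 → j
q(16): 7·16+24=136≡6 → g
y(24): 7·24+24=192≡10 → k
z(25): 7·25+24=199≡17 → r
m(12): 7·12+24=108≡4 → e
q(16): 7·16+24=136≡6 → g
y(24): 7·24+24=192≡10 → k
r(17): 7·17+24=143≡13 → n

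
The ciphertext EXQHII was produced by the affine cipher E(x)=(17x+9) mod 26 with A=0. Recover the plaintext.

PKFGDD

The inverse of 17 mod 26 is 23, since 17·23=391≡1. Apply D(y)=23·(y−9) mod 26:
E(4): 23·(4−9)=-115≡15 → P
X(23): 23·(23−9)=322≡10 → K
Q(16): 23·(16−9)=161≡5 → F
H(7): 23·(7−9)=-46≡6 → G
I(8): 23·(8−9)=-23≡3 → D
I(8): 23·(8−9)=-23≡3 → D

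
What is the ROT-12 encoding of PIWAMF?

P(15): 15+12=27≡1 → B
I(8): 8+12=20 → U
W(22): 22+12=34≡8 → I
A(0): 0+12=12 → M
M(12): 12+12=24 → Y
F(5): 5+12=17 → R

BUIMYR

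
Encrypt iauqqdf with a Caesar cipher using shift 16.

yqkggtv

i(8): 8+16=24 → y
a(0): 0+16=16 → q
u(20): 20+16=36≡10 → k
q(16): 16+16=32≡6 → g
q(16): 16+16=32≡6 → g
d(3): 3+16=19 → t
f(5): 5+16=21 → v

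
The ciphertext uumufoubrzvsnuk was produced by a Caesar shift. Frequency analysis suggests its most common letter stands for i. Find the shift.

12

The most frequent ciphertext letter is u (appears 5 times).
u is position 20; i is position 8.
Shift = 12.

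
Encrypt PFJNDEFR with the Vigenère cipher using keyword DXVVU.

SCEIXHCM

Repeat the key across the message: DXVVUDXV
P(15)+D(3): 18 → S
F(5)+X(23): 28≡2 → C
J(9)+V(21): 30≡4 → E
N(13)+V(21): 34≡8 → I
D(3)+U(20): 23 → X
E(4)+D(3): 7 → H
F(5)+X(23): 28≡2 → C
R(17)+V(21): 38≡12 → M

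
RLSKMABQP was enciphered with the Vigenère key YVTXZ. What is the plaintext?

Repeat the key across the ciphertext: YVTXZYVTX
R(17)−Y(24): -7≡19 → T
L(11)−V(21): -10≡16 → Q
S(18)−T(19): -1≡25 → Z
K(10)−X(23): -13≡13 → N
M(12)−Z(25): -13≡13 → N
A(0)−Y(24): -24≡2 → C
B(1)−V(21): -20≡6 → G
Q(16)−T(19): -3≡23 → X
P(15)−X(23): -8≡18 → S

TQZNNCGXS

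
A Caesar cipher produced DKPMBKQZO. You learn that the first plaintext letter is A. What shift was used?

3

From the crib: D(3)−A(0)=3, so the shift is 3.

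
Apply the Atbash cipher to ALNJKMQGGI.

A(0) → Z(25)
L(11) → O(14)
N(13) → M(12)
J(9) → Q(16)
K(10) → P(15)
M(12) → N(13)
Q(16) → J(9)
G(6) → T(19)
G(6) → T(19)
I(8) → R(17)

ZOMQPNJTTR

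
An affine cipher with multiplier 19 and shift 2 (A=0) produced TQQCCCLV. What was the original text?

The inverse of 19 mod 26 is 11, since 19·11=209≡1. Apply D(y)=11·(y−2) mod 26:
T(19): 11·(19−2)=187≡5 → F
Q(16): 11·(16−2)=154≡24 → Y
Q(16): 11·(16−2)=154≡24 → Y
C(2): 11·(2−2)=0 → A
C(2): 11·(2−2)=0 → A
C(2): 11·(2−2)=0 → A
L(11): 11·(11−2)=99≡21 → V
V(21): 11·(21−2)=209≡1 → B

FYYAAAVB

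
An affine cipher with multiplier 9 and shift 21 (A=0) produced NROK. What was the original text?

The inverse of 9 mod 26 is 3, since 9·3=27≡1. Apply D(y)=3·(y−21) mod 26:
N(13): 3·(13−21)=-24≡2 → C
R(17): 3·(17−21)=-12≡14 → O
O(14): 3·(14−21)=-21≡5 → F
K(10): 3·(10−21)=-33≡19 → T

COFT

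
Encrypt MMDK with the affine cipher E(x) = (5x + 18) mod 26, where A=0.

AAHQ

M(12): 5·12+18=78≡0 → A
M(12): 5·12+18=78≡0 → A
D(3): 5·3+18=33≡7 → H
K(10): 5·10+18=68≡16 → Q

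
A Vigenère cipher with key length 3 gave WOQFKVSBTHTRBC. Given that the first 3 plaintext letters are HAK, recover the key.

Subtract each crib letter from the matching ciphertext letter (mod 26):
W(22)−H(7)=15 → P
O(14)−A(0)=14 → O
Q(16)−K(10)=6 → G

POG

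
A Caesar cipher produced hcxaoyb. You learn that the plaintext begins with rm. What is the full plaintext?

rmhkyil

From the crib: h(7)−r(17)=-10≡16, so the shift is 16.
Subtract 16 from each ciphertext letter:
h(7): 7−16=-9≡17 → r
c(2): 2−16=-14≡12 → m
x(23): 23−16=7 → h
a(0): 0−16=-16≡10 → k
o(14): 14−16=-2≡24 → y
y(24): 24−16=8 → i
b(1): 1−16=-15≡11 → l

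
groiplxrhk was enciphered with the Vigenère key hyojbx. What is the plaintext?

ztazooqttb

Repeat the key across the ciphertext: hyojbxhyoj
g(6)−h(7): -1≡25 → z
r(17)−y(24): -7≡19 → t
o(14)−o(14): 0 → a
i(8)−j(9): -1≡25 → z
p(15)−b(1): 14 → o
l(11)−x(23): -12≡14 → o
x(23)−h(7): 16 → q
r(17)−y(24): -7≡19 → t
h(7)−o(14): -7≡19 → t
k(10)−j(9): 1 → b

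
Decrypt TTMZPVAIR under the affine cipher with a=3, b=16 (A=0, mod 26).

The inverse of 3 mod 26 is 9, since 3·9=27≡1. Apply D(y)=9·(y−16) mod 26:
T(19): 9·(19−16)=27≡1 → B
T(19): 9·(19−16)=27≡1 → B
M(12): 9·(12−16)=-36≡16 → Q
Z(25): 9·(25−16)=81≡3 → D
P(15): 9·(15−16)=-9≡17 → R
V(21): 9·(21−16)=45≡19 → T
A(0): 9·(0−16)=-144≡12 → M
I(8): 9·(8−16)=-72≡6 → G
R(17): 9·(17−16)=9 → J

BBQDRTMGJ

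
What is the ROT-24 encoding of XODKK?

X(23): 23+24=47≡21 → V
O(14): 14+24=38≡12 → M
D(3): 3+24=27≡1 → B
K(10): 10+24=34≡8 → I
K(10): 10+24=34≡8 → I

VMBII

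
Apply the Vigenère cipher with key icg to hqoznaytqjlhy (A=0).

psuhpggvwrnng

Repeat the key across the message: icgicgicgicgi
h(7)+i(8): 15 → p
q(16)+c(2): 18 → s
o(14)+g(6): 20 → u
z(25)+i(8): 33≡7 → h
n(13)+c(2): 15 → p
a(0)+g(6): 6 → g
y(24)+i(8): 32≡6 → g
t(19)+c(2): 21 → v
q(16)+g(6): 22 → w
j(9)+i(8): 17 → r
l(11)+c(2): 13 → n
h(7)+g(6): 13 → n
y(24)+i(8): 32≡6 → g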